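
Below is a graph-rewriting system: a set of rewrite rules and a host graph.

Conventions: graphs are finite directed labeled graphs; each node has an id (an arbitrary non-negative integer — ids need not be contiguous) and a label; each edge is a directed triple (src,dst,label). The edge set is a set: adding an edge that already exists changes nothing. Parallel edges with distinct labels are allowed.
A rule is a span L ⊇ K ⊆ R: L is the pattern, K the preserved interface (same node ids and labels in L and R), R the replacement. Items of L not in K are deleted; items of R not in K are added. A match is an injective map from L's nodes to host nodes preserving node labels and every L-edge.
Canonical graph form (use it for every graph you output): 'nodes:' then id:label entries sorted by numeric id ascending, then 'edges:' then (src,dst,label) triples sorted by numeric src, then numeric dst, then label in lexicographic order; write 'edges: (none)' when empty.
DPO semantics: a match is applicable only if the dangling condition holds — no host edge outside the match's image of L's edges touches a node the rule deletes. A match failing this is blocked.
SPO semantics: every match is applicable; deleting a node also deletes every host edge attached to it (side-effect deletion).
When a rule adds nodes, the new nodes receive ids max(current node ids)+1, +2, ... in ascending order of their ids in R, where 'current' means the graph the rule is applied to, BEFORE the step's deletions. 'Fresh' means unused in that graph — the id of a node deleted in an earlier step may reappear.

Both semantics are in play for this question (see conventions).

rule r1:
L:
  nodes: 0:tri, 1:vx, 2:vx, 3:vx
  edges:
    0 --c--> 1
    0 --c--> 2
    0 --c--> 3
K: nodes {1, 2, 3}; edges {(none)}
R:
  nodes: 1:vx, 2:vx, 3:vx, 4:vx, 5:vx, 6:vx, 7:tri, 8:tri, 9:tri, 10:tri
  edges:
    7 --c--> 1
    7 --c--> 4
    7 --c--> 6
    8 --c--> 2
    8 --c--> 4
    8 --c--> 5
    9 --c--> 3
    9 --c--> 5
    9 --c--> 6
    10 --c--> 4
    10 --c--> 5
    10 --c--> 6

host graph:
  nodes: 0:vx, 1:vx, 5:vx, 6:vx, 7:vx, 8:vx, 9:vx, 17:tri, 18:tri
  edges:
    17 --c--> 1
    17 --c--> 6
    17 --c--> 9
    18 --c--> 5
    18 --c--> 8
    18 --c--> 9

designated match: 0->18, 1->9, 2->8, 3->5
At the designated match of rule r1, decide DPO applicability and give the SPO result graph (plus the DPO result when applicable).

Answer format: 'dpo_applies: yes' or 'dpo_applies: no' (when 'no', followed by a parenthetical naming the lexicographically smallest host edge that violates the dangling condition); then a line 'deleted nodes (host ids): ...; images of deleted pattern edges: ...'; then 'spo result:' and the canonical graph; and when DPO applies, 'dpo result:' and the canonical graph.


dpo_applies: yes
deleted nodes (host ids): 18; images of deleted pattern edges: (18,5,c); (18,8,c); (18,9,c)
spo result:
nodes: 0:vx, 1:vx, 5:vx, 6:vx, 7:vx, 8:vx, 9:vx, 17:tri, 19:vx, 20:vx, 21:vx, 22:tri, 23:tri, 24:tri, 25:tri
edges: (17,1,c); (17,6,c); (17,9,c); (22,9,c); (22,19,c); (22,21,c); (23,8,c); (23,19,c); (23,20,c); (24,5,c); (24,20,c); (24,21,c); (25,19,c); (25,20,c); (25,21,c)
dpo result:
nodes: 0:vx, 1:vx, 5:vx, 6:vx, 7:vx, 8:vx, 9:vx, 17:tri, 19:vx, 20:vx, 21:vx, 22:tri, 23:tri, 24:tri, 25:tri
edges: (17,1,c); (17,6,c); (17,9,c); (22,9,c); (22,19,c); (22,21,c); (23,8,c); (23,19,c); (23,20,c); (24,5,c); (24,20,c); (24,21,c); (25,19,c); (25,20,c); (25,21,c)


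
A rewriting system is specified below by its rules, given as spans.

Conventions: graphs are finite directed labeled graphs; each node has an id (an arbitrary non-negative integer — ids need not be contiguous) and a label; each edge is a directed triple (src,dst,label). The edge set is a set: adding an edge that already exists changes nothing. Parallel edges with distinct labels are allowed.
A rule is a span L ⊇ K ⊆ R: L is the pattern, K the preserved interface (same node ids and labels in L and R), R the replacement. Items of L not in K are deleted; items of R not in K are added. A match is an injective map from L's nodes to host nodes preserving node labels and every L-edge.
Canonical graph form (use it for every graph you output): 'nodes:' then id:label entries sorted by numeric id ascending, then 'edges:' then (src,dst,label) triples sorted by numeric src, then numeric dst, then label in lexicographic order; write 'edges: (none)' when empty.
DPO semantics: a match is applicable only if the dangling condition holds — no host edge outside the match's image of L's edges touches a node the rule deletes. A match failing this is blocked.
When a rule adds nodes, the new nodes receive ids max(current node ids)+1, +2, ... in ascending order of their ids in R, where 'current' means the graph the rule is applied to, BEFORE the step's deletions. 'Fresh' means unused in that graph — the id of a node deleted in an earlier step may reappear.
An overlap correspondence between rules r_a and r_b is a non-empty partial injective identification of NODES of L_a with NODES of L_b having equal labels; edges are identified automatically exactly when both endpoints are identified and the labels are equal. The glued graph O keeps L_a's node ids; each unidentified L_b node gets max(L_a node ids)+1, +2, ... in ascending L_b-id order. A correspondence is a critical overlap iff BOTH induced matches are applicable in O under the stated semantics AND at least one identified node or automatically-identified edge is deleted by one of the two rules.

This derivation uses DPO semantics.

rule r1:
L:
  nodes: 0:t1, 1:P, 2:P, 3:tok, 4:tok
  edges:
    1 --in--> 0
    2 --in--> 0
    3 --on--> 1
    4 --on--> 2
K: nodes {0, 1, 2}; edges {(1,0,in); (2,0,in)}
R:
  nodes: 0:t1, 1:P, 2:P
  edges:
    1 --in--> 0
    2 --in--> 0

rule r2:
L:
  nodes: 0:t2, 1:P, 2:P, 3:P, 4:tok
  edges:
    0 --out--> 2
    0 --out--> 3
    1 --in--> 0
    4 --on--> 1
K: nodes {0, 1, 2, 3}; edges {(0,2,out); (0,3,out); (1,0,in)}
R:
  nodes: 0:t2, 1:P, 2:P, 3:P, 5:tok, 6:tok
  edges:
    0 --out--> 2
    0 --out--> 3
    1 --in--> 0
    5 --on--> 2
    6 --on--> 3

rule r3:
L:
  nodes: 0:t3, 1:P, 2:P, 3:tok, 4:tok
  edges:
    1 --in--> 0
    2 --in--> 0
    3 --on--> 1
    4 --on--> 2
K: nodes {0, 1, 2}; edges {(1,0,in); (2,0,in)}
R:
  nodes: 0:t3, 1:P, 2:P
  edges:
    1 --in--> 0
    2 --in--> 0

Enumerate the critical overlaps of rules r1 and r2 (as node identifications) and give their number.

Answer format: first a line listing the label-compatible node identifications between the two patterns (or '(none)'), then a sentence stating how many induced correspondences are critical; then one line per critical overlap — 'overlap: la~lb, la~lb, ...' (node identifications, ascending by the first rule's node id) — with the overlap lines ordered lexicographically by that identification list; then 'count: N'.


label-compatible node identifications between L(r1) and L(r2): 1~1, 1~2, 1~3, 2~1, 2~2, 2~3, 3~4, 4~4
6 of the induced correspondences are critical overlaps of r1 and r2.
overlap: 1~1, 2~2, 3~4
overlap: 1~1, 2~3, 3~4
overlap: 1~1, 3~4
overlap: 1~2, 2~1, 4~4
overlap: 1~3, 2~1, 4~4
overlap: 2~1, 4~4
count: 6


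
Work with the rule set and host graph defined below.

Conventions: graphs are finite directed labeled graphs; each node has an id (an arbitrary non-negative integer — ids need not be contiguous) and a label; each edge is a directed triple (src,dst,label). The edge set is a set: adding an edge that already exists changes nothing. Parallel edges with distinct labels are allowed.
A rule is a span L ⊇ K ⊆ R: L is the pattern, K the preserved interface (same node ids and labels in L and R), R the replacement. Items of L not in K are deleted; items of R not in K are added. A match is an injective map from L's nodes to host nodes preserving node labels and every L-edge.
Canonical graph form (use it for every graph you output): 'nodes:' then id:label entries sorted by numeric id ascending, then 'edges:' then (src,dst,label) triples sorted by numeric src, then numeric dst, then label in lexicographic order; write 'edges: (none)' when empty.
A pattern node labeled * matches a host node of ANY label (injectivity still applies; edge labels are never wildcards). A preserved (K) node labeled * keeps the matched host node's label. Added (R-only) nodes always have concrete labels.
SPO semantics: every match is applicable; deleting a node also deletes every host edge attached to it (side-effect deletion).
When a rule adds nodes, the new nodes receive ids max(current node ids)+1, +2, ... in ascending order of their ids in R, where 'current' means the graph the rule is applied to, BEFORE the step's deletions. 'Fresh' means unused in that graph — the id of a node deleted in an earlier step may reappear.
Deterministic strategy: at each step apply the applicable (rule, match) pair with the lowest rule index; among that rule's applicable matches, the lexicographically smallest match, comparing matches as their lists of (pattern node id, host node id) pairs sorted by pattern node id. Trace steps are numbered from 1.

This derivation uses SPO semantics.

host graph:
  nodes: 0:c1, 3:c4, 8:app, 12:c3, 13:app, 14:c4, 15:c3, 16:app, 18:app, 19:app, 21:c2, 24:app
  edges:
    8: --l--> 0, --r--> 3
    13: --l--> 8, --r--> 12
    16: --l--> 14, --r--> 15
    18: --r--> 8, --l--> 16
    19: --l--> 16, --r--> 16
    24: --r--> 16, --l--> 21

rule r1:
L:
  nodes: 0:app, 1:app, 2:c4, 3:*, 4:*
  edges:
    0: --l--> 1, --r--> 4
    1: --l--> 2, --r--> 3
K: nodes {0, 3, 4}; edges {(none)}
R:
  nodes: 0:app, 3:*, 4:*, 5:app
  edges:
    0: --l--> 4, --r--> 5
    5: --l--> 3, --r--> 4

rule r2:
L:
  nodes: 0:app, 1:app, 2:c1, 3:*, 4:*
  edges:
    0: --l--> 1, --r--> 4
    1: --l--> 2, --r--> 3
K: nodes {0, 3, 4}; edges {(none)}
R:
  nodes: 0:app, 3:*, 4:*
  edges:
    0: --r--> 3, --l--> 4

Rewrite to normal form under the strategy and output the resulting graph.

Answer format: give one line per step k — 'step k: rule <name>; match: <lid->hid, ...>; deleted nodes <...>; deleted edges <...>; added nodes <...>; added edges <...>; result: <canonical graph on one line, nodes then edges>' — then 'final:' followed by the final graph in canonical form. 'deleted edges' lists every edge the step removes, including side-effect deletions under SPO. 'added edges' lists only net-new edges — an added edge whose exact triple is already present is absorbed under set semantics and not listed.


step 1: rule r1; match: 0->18, 1->16, 2->14, 3->15, 4->8; deleted nodes 14, 16; deleted edges (16,14,l); (16,15,r); (18,8,r); (18,16,l); (19,16,l); (19,16,r); (24,16,r); added nodes 25; added edges (18,8,l); (18,25,r); (25,8,r); (25,15,l); result: nodes: 0:c1, 3:c4, 8:app, 12:c3, 13:app, 15:c3, 18:app, 19:app, 21:c2, 24:app, 25:app edges: (8,0,l); (8,3,r); (13,8,l); (13,12,r); (18,8,l); (18,25,r); (24,21,l); (25,8,r); (25,15,l)
step 2: rule r2; match: 0->13, 1->8, 2->0, 3->3, 4->12; deleted nodes 0, 8; deleted edges (8,0,l); (8,3,r); (13,8,l); (13,12,r); (18,8,l); (25,8,r); added nodes (none); added edges (13,3,r); (13,12,l); result: nodes: 3:c4, 12:c3, 13:app, 15:c3, 18:app, 19:app, 21:c2, 24:app, 25:app edges: (13,3,r); (13,12,l); (18,25,r); (24,21,l); (25,15,l)
final:
nodes: 3:c4, 12:c3, 13:app, 15:c3, 18:app, 19:app, 21:c2, 24:app, 25:app
edges: (13,3,r); (13,12,l); (18,25,r); (24,21,l); (25,15,l)


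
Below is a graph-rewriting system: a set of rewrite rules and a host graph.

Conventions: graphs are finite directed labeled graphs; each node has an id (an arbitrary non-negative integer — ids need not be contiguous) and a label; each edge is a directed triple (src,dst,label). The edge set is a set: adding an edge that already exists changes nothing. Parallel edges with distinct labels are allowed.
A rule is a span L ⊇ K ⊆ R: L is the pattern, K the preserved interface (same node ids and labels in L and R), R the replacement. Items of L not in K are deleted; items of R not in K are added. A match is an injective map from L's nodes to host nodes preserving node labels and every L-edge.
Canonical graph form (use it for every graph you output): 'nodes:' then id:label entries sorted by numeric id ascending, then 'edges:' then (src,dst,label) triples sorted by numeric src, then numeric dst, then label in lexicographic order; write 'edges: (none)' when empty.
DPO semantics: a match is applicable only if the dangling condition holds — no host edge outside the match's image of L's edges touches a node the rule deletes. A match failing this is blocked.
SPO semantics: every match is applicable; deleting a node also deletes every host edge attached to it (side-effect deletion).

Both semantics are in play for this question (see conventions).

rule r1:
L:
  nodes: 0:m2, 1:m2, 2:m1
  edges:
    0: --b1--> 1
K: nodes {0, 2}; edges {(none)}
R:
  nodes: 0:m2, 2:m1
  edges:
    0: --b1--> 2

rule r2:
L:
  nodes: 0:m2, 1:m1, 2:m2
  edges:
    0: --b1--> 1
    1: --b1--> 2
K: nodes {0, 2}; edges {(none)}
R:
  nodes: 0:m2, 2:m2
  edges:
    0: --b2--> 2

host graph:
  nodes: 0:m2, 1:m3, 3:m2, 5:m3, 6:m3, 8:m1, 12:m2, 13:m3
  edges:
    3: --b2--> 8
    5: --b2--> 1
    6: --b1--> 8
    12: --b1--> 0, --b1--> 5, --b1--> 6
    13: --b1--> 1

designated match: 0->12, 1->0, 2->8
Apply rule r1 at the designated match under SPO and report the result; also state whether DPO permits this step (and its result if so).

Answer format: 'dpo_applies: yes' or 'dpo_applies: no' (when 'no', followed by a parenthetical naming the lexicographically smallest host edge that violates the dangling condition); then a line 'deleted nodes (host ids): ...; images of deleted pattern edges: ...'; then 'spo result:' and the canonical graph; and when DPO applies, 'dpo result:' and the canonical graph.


dpo_applies: yes
deleted nodes (host ids): 0; images of deleted pattern edges: (12,0,b1)
spo result:
nodes: 1:m3, 3:m2, 5:m3, 6:m3, 8:m1, 12:m2, 13:m3
edges: (3,8,b2); (5,1,b2); (6,8,b1); (12,5,b1); (12,6,b1); (12,8,b1); (13,1,b1)
dpo result:
nodes: 1:m3, 3:m2, 5:m3, 6:m3, 8:m1, 12:m2, 13:m3
edges: (3,8,b2); (5,1,b2); (6,8,b1); (12,5,b1); (12,6,b1); (12,8,b1); (13,1,b1)


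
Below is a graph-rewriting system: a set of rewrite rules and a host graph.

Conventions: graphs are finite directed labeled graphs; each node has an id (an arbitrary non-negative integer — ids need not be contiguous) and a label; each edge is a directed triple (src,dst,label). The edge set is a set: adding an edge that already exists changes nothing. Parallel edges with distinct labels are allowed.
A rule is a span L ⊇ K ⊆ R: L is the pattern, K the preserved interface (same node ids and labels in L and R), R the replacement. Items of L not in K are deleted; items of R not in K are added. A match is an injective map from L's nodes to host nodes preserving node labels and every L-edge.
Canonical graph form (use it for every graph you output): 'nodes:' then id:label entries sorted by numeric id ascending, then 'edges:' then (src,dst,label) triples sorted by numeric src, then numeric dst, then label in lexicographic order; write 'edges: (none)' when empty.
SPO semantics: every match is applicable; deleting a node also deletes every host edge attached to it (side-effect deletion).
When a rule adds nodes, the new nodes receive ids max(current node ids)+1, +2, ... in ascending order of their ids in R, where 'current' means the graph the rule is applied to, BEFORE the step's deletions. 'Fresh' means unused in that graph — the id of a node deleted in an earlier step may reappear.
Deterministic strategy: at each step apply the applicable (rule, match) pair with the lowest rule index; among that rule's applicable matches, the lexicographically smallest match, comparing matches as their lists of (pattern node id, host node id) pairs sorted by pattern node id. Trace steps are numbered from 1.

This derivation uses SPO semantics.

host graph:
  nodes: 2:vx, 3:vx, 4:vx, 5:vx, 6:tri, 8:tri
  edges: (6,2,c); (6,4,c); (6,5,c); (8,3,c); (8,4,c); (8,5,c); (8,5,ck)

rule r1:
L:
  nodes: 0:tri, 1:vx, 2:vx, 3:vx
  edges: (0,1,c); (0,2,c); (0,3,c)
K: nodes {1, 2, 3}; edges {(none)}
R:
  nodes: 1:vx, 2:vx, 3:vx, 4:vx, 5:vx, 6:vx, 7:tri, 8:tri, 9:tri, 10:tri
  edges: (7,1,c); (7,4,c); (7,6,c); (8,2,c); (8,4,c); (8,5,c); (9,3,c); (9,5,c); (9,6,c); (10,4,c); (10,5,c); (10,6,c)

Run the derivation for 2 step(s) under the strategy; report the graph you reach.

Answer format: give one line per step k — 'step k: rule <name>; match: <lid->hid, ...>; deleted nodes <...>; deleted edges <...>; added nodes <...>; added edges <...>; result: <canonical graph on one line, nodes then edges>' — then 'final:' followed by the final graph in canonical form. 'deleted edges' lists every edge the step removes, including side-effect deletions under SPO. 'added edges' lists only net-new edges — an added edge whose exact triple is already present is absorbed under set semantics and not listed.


step 1: rule r1; match: 0->6, 1->2, 2->4, 3->5; deleted nodes 6; deleted edges (6,2,c); (6,4,c); (6,5,c); added nodes 9, 10, 11, 12, 13, 14, 15; added edges (12,2,c); (12,9,c); (12,11,c); (13,4,c); (13,9,c); (13,10,c); (14,5,c); (14,10,c); (14,11,c); (15,9,c); (15,10,c); (15,11,c); result: nodes: 2:vx, 3:vx, 4:vx, 5:vx, 8:tri, 9:vx, 10:vx, 11:vx, 12:tri, 13:tri, 14:tri, 15:tri edges: (8,3,c); (8,4,c); (8,5,c); (8,5,ck); (12,2,c); (12,9,c); (12,11,c); (13,4,c); (13,9,c); (13,10,c); (14,5,c); (14,10,c); (14,11,c); (15,9,c); (15,10,c); (15,11,c)
step 2: rule r1; match: 0->8, 1->3, 2->4, 3->5; deleted nodes 8; deleted edges (8,3,c); (8,4,c); (8,5,c); (8,5,ck); added nodes 16, 17, 18, 19, 20, 21, 22; added edges (19,3,c); (19,16,c); (19,18,c); (20,4,c); (20,16,c); (20,17,c); (21,5,c); (21,17,c); (21,18,c); (22,16,c); (22,17,c); (22,18,c); result: nodes: 2:vx, 3:vx, 4:vx, 5:vx, 9:vx, 10:vx, 11:vx, 12:tri, 13:tri, 14:tri, 15:tri, 16:vx, 17:vx, 18:vx, 19:tri, 20:tri, 21:tri, 22:tri edges: (12,2,c); (12,9,c); (12,11,c); (13,4,c); (13,9,c); (13,10,c); (14,5,c); (14,10,c); (14,11,c); (15,9,c); (15,10,c); (15,11,c); (19,3,c); (19,16,c); (19,18,c); (20,4,c); (20,16,c); (20,17,c); (21,5,c); (21,17,c); (21,18,c); (22,16,c); (22,17,c); (22,18,c)
final:
nodes: 2:vx, 3:vx, 4:vx, 5:vx, 9:vx, 10:vx, 11:vx, 12:tri, 13:tri, 14:tri, 15:tri, 16:vx, 17:vx, 18:vx, 19:tri, 20:tri, 21:tri, 22:tri
edges: (12,2,c); (12,9,c); (12,11,c); (13,4,c); (13,9,c); (13,10,c); (14,5,c); (14,10,c); (14,11,c); (15,9,c); (15,10,c); (15,11,c); (19,3,c); (19,16,c); (19,18,c); (20,4,c); (20,16,c); (20,17,c); (21,5,c); (21,17,c); (21,18,c); (22,16,c); (22,17,c); (22,18,c)


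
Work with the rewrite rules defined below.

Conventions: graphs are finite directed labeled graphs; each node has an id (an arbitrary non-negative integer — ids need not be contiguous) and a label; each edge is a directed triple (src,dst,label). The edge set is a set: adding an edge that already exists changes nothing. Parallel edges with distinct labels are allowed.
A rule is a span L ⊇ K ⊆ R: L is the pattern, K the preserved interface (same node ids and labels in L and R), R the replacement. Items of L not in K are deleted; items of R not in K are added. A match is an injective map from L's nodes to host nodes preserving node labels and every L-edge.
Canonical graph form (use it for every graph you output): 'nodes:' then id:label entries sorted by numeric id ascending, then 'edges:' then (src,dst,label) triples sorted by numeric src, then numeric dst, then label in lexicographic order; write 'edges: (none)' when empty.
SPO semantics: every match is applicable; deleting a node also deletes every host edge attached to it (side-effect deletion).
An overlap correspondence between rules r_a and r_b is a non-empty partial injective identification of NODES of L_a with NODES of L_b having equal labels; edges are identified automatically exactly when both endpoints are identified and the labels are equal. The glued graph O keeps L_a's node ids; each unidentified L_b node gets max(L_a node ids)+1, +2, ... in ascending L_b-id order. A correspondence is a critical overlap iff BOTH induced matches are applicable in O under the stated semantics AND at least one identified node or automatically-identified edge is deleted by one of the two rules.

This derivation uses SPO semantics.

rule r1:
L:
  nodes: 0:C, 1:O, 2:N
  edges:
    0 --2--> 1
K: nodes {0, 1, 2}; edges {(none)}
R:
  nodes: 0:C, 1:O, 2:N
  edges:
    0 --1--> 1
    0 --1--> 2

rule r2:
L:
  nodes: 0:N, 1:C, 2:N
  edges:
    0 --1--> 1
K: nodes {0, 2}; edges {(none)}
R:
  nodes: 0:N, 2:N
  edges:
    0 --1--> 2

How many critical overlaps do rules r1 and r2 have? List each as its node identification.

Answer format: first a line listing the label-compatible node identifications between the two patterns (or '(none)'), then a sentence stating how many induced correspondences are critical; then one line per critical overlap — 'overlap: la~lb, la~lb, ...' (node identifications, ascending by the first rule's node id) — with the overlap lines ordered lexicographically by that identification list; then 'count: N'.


label-compatible node identifications between L(r1) and L(r2): 0~1, 2~0, 2~2
3 of the induced correspondences are critical overlaps of r1 and r2.
overlap: 0~1
overlap: 0~1, 2~0
overlap: 0~1, 2~2
count: 3


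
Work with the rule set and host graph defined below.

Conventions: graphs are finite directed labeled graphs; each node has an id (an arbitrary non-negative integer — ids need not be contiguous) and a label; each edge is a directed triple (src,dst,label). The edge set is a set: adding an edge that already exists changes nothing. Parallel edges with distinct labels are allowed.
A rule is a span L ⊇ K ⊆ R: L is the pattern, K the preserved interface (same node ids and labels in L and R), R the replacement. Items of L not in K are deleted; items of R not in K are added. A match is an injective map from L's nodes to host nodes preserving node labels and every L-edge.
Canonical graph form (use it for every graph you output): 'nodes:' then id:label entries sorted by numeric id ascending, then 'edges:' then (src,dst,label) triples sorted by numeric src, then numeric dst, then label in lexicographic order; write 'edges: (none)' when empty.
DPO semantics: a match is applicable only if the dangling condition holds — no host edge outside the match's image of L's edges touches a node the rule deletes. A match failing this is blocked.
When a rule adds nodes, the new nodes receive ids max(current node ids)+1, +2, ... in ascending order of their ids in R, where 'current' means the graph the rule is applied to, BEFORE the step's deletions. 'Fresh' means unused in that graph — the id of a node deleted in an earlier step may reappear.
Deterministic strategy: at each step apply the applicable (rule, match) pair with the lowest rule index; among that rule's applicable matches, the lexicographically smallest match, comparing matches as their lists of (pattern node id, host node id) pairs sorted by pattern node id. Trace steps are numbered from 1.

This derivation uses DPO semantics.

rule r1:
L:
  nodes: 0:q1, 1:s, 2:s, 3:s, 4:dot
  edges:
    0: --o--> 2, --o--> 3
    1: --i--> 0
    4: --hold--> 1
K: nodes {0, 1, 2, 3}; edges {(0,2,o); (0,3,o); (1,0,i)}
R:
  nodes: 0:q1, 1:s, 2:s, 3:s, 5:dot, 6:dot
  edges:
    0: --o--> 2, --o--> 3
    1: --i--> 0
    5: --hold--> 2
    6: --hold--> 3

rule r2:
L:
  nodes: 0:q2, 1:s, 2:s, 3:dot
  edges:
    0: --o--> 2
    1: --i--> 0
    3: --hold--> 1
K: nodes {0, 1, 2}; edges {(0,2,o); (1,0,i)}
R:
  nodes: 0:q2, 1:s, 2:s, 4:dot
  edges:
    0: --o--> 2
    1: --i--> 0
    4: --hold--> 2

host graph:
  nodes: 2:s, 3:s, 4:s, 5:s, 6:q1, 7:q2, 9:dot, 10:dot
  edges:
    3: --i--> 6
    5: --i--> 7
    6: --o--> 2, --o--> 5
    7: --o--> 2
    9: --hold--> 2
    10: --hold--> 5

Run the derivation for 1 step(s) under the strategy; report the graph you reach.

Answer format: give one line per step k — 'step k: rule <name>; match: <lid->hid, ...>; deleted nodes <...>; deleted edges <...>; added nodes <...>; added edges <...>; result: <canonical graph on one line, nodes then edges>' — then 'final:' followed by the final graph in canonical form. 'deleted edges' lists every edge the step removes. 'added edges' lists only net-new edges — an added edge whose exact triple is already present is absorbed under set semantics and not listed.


step 1: rule r2; match: 0->7, 1->5, 2->2, 3->10; deleted nodes 10; deleted edges (10,5,hold); added nodes 11; added edges (11,2,hold); result: nodes: 2:s, 3:s, 4:s, 5:s, 6:q1, 7:q2, 9:dot, 11:dot edges: (3,6,i); (5,7,i); (6,2,o); (6,5,o); (7,2,o); (9,2,hold); (11,2,hold)
final:
nodes: 2:s, 3:s, 4:s, 5:s, 6:q1, 7:q2, 9:dot, 11:dot
edges: (3,6,i); (5,7,i); (6,2,o); (6,5,o); (7,2,o); (9,2,hold); (11,2,hold)


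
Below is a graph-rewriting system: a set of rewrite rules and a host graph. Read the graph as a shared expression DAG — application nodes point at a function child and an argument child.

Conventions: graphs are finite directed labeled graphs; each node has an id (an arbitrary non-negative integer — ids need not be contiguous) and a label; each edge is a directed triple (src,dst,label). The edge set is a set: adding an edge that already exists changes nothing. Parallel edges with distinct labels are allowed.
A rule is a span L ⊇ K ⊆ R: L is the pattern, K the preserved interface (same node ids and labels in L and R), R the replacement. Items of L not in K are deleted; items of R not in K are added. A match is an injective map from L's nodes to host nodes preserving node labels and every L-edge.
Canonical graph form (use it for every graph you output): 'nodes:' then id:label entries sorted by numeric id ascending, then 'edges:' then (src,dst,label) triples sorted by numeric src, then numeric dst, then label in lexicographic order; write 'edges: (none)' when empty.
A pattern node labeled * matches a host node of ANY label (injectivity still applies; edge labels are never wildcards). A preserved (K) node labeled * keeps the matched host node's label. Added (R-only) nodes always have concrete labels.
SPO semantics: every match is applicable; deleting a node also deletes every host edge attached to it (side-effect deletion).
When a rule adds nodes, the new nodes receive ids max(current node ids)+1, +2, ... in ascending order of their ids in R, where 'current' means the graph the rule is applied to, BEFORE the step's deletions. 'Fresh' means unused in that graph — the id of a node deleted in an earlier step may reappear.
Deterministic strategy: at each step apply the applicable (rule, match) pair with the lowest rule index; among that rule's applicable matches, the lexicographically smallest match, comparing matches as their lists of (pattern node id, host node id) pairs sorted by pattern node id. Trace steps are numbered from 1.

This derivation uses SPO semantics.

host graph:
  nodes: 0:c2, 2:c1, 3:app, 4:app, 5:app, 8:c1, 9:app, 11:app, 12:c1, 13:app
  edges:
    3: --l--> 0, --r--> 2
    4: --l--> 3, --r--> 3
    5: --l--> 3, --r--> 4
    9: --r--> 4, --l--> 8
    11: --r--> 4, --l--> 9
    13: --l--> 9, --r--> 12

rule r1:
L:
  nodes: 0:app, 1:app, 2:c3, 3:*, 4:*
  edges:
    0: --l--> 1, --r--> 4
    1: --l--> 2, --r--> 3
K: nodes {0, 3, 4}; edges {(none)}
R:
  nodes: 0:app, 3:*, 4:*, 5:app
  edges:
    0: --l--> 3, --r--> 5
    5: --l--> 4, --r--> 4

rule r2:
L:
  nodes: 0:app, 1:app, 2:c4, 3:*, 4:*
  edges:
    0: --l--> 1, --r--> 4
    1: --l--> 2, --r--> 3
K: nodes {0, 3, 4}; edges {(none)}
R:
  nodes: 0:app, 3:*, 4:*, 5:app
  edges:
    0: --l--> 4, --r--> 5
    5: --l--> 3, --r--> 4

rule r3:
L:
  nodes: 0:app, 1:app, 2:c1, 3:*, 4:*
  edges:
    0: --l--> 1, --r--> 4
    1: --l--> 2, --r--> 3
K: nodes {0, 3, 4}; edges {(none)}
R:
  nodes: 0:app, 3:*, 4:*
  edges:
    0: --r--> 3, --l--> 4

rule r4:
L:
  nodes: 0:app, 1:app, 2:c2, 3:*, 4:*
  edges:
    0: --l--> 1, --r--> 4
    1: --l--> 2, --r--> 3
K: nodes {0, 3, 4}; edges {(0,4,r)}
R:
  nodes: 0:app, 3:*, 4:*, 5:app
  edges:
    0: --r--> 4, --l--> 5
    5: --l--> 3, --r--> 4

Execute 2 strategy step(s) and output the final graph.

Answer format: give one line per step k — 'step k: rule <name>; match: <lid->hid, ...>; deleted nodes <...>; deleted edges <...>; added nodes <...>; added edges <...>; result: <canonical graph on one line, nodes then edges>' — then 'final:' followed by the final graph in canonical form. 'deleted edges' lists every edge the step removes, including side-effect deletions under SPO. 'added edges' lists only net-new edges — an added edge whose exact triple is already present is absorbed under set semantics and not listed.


step 1: rule r3; match: 0->13, 1->9, 2->8, 3->4, 4->12; deleted nodes 8, 9; deleted edges (9,4,r); (9,8,l); (11,9,l); (13,9,l); (13,12,r); added nodes (none); added edges (13,4,r); (13,12,l); result: nodes: 0:c2, 2:c1, 3:app, 4:app, 5:app, 11:app, 12:c1, 13:app edges: (3,0,l); (3,2,r); (4,3,l); (4,3,r); (5,3,l); (5,4,r); (11,4,r); (13,4,r); (13,12,l)
step 2: rule r4; match: 0->5, 1->3, 2->0, 3->2, 4->4; deleted nodes 0, 3; deleted edges (3,0,l); (3,2,r); (4,3,l); (4,3,r); (5,3,l); added nodes 14; added edges (5,14,l); (14,2,l); (14,4,r); result: nodes: 2:c1, 4:app, 5:app, 11:app, 12:c1, 13:app, 14:app edges: (5,4,r); (5,14,l); (11,4,r); (13,4,r); (13,12,l); (14,2,l); (14,4,r)
final:
nodes: 2:c1, 4:app, 5:app, 11:app, 12:c1, 13:app, 14:app
edges: (5,4,r); (5,14,l); (11,4,r); (13,4,r); (13,12,l); (14,2,l); (14,4,r)


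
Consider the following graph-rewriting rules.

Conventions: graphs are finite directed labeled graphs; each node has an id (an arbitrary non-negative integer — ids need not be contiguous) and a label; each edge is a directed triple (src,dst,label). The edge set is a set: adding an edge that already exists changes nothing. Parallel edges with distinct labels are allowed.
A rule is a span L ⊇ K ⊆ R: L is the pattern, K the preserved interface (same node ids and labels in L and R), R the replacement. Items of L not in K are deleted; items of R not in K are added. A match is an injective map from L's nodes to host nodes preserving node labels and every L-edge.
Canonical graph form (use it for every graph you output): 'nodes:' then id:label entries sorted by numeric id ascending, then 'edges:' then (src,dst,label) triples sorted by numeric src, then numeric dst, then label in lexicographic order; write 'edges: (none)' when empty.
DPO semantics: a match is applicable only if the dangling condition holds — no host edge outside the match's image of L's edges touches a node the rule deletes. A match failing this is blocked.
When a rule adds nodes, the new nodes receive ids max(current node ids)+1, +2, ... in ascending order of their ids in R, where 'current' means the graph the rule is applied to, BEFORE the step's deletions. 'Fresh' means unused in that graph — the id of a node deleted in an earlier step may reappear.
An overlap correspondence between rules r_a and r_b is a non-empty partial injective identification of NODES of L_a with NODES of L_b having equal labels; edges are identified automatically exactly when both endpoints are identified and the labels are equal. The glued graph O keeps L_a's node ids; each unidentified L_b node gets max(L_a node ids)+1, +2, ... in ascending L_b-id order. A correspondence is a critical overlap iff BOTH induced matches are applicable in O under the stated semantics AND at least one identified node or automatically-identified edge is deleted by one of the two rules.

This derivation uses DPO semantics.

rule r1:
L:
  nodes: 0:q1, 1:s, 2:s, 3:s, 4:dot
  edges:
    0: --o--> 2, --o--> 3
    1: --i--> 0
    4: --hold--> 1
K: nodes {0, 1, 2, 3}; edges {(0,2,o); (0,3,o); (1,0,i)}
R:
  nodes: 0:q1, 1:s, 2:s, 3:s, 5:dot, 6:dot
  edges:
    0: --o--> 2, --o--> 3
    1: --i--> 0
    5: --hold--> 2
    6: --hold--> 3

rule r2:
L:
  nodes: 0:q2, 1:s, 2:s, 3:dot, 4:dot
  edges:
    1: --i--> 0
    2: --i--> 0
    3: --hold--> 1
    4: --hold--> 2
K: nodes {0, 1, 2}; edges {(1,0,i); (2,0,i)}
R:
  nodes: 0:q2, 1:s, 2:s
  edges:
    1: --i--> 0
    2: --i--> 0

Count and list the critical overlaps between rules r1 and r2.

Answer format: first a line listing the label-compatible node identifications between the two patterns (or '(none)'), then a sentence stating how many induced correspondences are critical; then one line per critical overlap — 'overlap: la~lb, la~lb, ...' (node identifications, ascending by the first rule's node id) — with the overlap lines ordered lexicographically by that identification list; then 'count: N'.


label-compatible node identifications between L(r1) and L(r2): 1~1, 1~2, 2~1, 2~2, 3~1, 3~2, 4~3, 4~4
6 of the induced correspondences are critical overlaps of r1 and r2.
overlap: 1~1, 2~2, 4~3
overlap: 1~1, 3~2, 4~3
overlap: 1~1, 4~3
overlap: 1~2, 2~1, 4~4
overlap: 1~2, 3~1, 4~4
overlap: 1~2, 4~4
count: 6


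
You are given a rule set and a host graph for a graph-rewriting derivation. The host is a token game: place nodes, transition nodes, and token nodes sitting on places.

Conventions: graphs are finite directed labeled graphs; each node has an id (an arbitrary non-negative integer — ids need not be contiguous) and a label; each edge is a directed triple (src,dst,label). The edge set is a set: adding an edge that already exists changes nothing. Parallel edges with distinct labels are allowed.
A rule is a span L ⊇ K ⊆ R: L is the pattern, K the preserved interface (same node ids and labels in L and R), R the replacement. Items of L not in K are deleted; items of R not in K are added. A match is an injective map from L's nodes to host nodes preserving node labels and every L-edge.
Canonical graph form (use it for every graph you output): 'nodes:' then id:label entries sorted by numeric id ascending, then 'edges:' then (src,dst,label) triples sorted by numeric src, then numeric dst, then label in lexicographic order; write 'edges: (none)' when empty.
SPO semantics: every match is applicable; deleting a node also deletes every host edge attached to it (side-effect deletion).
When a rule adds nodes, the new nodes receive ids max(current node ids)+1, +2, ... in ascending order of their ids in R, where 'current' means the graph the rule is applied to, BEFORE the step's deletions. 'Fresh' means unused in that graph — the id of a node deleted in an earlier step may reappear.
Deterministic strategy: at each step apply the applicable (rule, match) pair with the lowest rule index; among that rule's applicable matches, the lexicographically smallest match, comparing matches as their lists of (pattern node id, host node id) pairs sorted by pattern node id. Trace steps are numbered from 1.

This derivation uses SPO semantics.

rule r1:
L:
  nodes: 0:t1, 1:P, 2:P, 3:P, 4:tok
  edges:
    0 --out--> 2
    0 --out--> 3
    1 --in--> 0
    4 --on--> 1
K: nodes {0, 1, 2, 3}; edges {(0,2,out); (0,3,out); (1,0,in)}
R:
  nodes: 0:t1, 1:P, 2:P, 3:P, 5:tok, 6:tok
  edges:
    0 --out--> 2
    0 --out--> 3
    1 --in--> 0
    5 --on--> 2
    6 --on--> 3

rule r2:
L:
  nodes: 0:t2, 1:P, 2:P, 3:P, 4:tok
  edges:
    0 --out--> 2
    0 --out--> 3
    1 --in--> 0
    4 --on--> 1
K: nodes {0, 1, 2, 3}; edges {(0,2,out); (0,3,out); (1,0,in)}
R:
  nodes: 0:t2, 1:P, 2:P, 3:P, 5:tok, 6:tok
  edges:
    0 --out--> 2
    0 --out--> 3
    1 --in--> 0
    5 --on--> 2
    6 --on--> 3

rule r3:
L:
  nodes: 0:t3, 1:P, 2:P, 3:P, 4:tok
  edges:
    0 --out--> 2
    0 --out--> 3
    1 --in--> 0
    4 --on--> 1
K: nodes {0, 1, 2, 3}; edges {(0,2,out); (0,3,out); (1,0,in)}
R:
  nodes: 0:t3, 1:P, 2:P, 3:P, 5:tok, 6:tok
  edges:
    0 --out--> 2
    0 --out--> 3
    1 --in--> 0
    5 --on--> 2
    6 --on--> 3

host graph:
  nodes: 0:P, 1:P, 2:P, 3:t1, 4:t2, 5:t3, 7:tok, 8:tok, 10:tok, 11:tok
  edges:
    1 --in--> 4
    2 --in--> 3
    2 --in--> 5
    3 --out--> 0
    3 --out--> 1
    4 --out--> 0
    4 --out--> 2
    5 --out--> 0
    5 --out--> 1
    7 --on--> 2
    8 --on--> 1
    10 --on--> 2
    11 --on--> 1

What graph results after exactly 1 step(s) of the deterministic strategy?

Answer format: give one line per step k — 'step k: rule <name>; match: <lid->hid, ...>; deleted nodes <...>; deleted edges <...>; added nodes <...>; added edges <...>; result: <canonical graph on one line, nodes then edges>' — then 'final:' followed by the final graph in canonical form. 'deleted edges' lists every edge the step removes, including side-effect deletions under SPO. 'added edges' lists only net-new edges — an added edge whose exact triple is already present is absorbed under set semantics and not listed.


step 1: rule r1; match: 0->3, 1->2, 2->0, 3->1, 4->7; deleted nodes 7; deleted edges (7,2,on); added nodes 12, 13; added edges (12,0,on); (13,1,on); result: nodes: 0:P, 1:P, 2:P, 3:t1, 4:t2, 5:t3, 8:tok, 10:tok, 11:tok, 12:tok, 13:tok edges: (1,4,in); (2,3,in); (2,5,in); (3,0,out); (3,1,out); (4,0,out); (4,2,out); (5,0,out); (5,1,out); (8,1,on); (10,2,on); (11,1,on); (12,0,on); (13,1,on)
final:
nodes: 0:P, 1:P, 2:P, 3:t1, 4:t2, 5:t3, 8:tok, 10:tok, 11:tok, 12:tok, 13:tok
edges: (1,4,in); (2,3,in); (2,5,in); (3,0,out); (3,1,out); (4,0,out); (4,2,out); (5,0,out); (5,1,out); (8,1,on); (10,2,on); (11,1,on); (12,0,on); (13,1,on)


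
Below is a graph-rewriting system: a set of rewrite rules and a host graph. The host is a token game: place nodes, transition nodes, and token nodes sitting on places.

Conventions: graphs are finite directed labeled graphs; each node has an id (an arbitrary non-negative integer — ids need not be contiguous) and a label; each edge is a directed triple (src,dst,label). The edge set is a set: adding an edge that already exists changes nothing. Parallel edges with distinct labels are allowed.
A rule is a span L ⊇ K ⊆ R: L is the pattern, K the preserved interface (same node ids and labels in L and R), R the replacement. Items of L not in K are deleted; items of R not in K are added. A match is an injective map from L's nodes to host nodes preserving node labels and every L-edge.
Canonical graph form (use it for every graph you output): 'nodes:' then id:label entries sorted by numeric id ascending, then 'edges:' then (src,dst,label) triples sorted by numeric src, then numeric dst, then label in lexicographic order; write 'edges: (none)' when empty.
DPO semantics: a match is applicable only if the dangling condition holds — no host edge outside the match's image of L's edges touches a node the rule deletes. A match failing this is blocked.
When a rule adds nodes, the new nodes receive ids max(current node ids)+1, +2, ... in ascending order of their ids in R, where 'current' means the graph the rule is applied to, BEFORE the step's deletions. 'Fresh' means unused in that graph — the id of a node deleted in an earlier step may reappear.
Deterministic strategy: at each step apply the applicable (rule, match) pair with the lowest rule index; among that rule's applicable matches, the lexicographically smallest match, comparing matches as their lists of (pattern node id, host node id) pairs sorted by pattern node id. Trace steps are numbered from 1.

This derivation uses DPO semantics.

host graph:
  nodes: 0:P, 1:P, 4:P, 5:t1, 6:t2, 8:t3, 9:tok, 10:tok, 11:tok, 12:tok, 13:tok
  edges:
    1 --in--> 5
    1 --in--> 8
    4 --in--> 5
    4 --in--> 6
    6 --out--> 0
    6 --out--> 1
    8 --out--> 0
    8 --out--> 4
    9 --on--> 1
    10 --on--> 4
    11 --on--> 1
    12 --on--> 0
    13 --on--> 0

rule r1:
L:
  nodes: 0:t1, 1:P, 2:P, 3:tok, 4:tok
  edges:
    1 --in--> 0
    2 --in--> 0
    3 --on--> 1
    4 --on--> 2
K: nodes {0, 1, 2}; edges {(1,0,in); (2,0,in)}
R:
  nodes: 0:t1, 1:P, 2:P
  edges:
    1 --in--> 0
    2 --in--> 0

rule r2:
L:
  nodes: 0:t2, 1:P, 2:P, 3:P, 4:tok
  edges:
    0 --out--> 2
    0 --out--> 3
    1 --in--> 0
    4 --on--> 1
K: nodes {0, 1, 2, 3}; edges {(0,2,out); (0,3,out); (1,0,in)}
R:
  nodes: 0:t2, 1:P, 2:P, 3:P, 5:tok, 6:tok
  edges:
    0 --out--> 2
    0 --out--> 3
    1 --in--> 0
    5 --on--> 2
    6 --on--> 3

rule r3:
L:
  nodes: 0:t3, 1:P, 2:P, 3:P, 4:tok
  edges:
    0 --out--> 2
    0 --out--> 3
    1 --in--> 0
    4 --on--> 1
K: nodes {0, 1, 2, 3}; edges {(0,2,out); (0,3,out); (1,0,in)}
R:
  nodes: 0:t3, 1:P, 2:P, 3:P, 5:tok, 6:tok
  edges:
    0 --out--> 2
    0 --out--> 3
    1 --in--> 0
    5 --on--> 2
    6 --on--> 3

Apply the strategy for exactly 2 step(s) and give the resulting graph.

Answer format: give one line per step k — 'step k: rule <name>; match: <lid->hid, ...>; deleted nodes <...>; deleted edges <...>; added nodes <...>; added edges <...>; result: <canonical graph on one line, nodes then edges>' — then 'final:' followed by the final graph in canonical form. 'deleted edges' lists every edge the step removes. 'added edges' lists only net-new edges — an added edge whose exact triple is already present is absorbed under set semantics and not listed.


step 1: rule r1; match: 0->5, 1->1, 2->4, 3->9, 4->10; deleted nodes 9, 10; deleted edges (9,1,on); (10,4,on); added nodes (none); added edges (none); result: nodes: 0:P, 1:P, 4:P, 5:t1, 6:t2, 8:t3, 11:tok, 12:tok, 13:tok edges: (1,5,in); (1,8,in); (4,5,in); (4,6,in); (6,0,out); (6,1,out); (8,0,out); (8,4,out); (11,1,on); (12,0,on); (13,0,on)
step 2: rule r3; match: 0->8, 1->1, 2->0, 3->4, 4->11; deleted nodes 11; deleted edges (11,1,on); added nodes 14, 15; added edges (14,0,on); (15,4,on); result: nodes: 0:P, 1:P, 4:P, 5:t1, 6:t2, 8:t3, 12:tok, 13:tok, 14:tok, 15:tok edges: (1,5,in); (1,8,in); (4,5,in); (4,6,in); (6,0,out); (6,1,out); (8,0,out); (8,4,out); (12,0,on); (13,0,on); (14,0,on); (15,4,on)
final:
nodes: 0:P, 1:P, 4:P, 5:t1, 6:t2, 8:t3, 12:tok, 13:tok, 14:tok, 15:tok
edges: (1,5,in); (1,8,in); (4,5,in); (4,6,in); (6,0,out); (6,1,out); (8,0,out); (8,4,out); (12,0,on); (13,0,on); (14,0,on); (15,4,on)
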